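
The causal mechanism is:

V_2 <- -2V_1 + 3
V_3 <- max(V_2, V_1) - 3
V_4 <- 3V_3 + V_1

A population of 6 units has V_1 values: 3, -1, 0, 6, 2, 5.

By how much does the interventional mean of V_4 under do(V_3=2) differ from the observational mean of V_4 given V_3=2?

0.5

do(V_3=2) breaks V_3's dependence on V_1. With V_3=2 fixed, V_4 across the units is 9, 5, 6, 12, 8, 11, mean 8.5.
Observing V_3=2 restricts to units where V_3's equation naturally yields 2: V_1 ∈ {-1, 5}. In that subpopulation V_4 = 5, 11, mean 8.
Difference = 8.5 − 8 = 0.5.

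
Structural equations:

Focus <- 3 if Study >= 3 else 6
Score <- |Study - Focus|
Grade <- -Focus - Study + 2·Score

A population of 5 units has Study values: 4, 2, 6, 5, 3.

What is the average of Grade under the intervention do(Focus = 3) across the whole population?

-4.2

Every unit gets Focus=3 under the intervention. Grade values become -5, -3, -3, -4, -6; E[Grade|do(Focus=3)] = -4.2.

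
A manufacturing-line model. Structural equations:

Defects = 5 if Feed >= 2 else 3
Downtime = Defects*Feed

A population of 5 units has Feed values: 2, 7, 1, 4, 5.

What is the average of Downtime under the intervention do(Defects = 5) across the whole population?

19

Every unit gets Defects=5 under the intervention. Downtime values become 10, 35, 5, 20, 25; E[Downtime|do(Defects=5)] = 19.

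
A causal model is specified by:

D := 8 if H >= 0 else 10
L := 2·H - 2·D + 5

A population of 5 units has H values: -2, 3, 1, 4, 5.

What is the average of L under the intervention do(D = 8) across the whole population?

-6.6

Every unit gets D=8 under the intervention. L values become -15, -5, -9, -3, -1; E[L|do(D=8)] = -6.6.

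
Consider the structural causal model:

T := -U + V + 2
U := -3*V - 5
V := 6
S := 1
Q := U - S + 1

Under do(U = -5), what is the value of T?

13

The intervention breaks the incoming arrows to U: U := -3*V - 5 no longer applies, and U = -5.
T = -U + V + 2  [with U=-5, V=6]  = 13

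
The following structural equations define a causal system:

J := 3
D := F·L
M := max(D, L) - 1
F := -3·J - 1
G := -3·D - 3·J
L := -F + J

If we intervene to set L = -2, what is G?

-69

do(L=-2) replaces the equation L := -F + J with the constant L = -2.
F = -3·J - 1  [with J=3]  = -10
D = F·L  [with F=-10, L=-2]  = 20
G = -3·D - 3·J  [with D=20, J=3]  = -69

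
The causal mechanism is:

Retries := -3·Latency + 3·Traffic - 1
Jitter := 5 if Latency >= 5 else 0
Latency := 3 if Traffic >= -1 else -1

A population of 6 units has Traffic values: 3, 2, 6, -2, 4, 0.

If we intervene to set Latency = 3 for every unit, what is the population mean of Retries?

The intervention sets Latency=3 in all 6 units regardless of Traffic. Recomputing Retries per unit gives -1, -4, 8, -16, 2, -10; average -3.5.

-3.5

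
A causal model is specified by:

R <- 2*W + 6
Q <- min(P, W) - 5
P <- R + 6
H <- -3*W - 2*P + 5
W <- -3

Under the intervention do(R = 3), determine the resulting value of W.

Under do(R=3), the mechanism R <- 2*W + 6 is discarded; R is fixed at 3.
W is not downstream of the intervention, so its value is determined by the original equations.

-3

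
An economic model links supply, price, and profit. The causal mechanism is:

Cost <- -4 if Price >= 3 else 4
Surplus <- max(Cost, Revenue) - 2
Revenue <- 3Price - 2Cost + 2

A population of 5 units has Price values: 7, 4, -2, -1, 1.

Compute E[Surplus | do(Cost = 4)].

Every unit gets Cost=4 under the intervention. Surplus values become 13, 4, 2, 2, 2; E[Surplus|do(Cost=4)] = 4.6.

4.6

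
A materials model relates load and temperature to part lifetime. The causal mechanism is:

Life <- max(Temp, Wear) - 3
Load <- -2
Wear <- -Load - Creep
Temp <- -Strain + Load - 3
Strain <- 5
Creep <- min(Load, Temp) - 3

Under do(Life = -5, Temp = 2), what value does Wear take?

Under do(Life = -5, Temp = 2), each intervened variable's structural equation is replaced by its fixed value.
Creep = min(Load, Temp) - 3  [with Load=-2, Temp=2]  = -5
Wear = -Load - Creep  [with Load=-2, Creep=-5]  = 7

7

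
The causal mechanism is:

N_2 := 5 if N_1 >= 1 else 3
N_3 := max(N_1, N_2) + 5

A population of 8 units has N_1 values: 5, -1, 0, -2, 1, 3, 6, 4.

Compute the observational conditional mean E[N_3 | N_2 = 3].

Observing N_2=3 restricts to units where N_2's equation naturally yields 3: N_1 ∈ {-1, 0, -2}. In that subpopulation N_3 = 8, 8, 8, mean 8.

8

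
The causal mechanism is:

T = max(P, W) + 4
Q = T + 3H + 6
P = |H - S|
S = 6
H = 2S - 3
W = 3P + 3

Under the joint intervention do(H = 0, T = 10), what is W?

The joint intervention fixes H = 0, T = 10, removing each variable's own equation.
P = |H - S|  [with H=0, S=6]  = 6
W = 3P + 3  [with P=6]  = 21

21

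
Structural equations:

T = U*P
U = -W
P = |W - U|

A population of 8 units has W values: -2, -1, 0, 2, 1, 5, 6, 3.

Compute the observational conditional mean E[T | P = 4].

Conditioning on P=4 selects the 2 unit(s) with W ∈ {-2, 2}. Their T values: 8, -8. Mean = 0.

0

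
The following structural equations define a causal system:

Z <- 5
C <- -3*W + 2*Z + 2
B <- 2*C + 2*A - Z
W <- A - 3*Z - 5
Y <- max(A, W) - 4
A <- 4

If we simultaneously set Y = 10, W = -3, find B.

45

Under do(Y = 10, W = -3), each intervened variable's structural equation is replaced by its fixed value.
C = -3*W + 2*Z + 2  [with W=-3, Z=5]  = 21
B = 2*C + 2*A - Z  [with C=21, A=4, Z=5]  = 45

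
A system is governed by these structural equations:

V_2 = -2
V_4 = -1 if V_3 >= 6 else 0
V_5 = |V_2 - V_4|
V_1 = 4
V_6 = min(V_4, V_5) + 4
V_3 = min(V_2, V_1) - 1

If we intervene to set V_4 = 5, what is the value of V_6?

Under do(V_4=5), the mechanism V_4 = -1 if V_3 >= 6 else 0 is discarded; V_4 is fixed at 5.
V_5 = |V_2 - V_4|  [with V_2=-2, V_4=5]  = 7
V_6 = min(V_4, V_5) + 4  [with V_4=5, V_5=7]  = 9

9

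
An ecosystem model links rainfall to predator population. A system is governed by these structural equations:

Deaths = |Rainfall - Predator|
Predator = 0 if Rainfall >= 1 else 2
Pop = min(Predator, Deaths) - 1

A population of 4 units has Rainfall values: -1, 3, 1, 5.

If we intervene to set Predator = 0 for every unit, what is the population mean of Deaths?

2.5

The intervention sets Predator=0 in all 4 units regardless of Rainfall. Recomputing Deaths per unit gives 1, 3, 1, 5; average 2.5.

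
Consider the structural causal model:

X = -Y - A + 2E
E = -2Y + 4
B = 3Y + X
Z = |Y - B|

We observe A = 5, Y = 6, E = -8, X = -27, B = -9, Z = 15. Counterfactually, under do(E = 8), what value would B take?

do(E=8) replaces the equation E = -2Y + 4 with the constant E = 8.
X = -Y - A + 2E  [with Y=6, A=5, E=8]  = 5
B = 3Y + X  [with Y=6, X=5]  = 23

23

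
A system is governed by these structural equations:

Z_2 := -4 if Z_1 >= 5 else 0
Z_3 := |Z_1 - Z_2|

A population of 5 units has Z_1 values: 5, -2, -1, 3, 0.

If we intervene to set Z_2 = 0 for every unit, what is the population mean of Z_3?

2.2

do(Z_2=0) breaks Z_2's dependence on Z_1. With Z_2=0 fixed, Z_3 across the units is 5, 2, 1, 3, 0, mean 2.2.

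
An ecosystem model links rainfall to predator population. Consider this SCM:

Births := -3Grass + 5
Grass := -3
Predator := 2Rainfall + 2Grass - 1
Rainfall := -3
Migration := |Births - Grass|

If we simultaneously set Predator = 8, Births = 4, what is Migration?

Setting Predator = 8, Births = 4 by intervention discards those variables' equations.
Migration = |Births - Grass|  [with Births=4, Grass=-3]  = 7

7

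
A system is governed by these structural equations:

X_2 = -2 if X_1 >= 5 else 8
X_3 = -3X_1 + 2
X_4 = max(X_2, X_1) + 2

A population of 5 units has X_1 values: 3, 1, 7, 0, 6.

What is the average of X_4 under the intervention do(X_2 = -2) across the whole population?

do(X_2=-2) breaks X_2's dependence on X_1. With X_2=-2 fixed, X_4 across the units is 5, 3, 9, 2, 8, mean 5.4.

5.4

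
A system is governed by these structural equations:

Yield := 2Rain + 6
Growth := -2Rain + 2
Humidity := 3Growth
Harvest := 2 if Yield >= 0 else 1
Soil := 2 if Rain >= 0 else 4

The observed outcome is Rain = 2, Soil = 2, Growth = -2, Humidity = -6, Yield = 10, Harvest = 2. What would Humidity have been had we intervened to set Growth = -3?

The intervention breaks the incoming arrows to Growth: Growth := -2Rain + 2 no longer applies, and Growth = -3.
Humidity = 3Growth  [with Growth=-3]  = -9

-9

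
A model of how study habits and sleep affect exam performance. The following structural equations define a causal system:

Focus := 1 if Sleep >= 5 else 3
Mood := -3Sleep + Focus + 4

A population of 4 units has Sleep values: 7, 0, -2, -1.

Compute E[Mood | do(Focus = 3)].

4

The intervention sets Focus=3 in all 4 units regardless of Sleep. Recomputing Mood per unit gives -14, 7, 13, 10; average 4.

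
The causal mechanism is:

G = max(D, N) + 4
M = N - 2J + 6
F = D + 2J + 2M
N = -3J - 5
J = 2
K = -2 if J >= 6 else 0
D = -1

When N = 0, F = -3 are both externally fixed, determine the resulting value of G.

4

Under do(N = 0, F = -3), each intervened variable's structural equation is replaced by its fixed value.
G = max(D, N) + 4  [with D=-1, N=0]  = 4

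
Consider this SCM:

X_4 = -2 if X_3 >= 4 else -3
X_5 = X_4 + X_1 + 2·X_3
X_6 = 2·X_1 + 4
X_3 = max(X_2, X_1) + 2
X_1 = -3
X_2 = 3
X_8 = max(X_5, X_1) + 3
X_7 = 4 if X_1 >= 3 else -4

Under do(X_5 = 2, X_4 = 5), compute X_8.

5

Under do(X_5 = 2, X_4 = 5), each intervened variable's structural equation is replaced by its fixed value.
X_8 = max(X_5, X_1) + 3  [with X_5=2, X_1=-3]  = 5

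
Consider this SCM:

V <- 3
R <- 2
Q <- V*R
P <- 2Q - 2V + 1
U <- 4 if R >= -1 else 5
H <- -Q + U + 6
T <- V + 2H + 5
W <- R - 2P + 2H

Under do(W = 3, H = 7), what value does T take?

22

Setting W = 3, H = 7 by intervention discards those variables' equations.
T = V + 2H + 5  [with V=3, H=7]  = 22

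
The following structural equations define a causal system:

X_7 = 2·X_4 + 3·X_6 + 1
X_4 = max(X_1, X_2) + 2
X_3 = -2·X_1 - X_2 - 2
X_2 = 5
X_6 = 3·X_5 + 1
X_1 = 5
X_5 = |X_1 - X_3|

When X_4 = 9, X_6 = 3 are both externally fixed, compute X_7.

28

Setting X_4 = 9, X_6 = 3 by intervention discards those variables' equations.
X_7 = 2·X_4 + 3·X_6 + 1  [with X_4=9, X_6=3]  = 28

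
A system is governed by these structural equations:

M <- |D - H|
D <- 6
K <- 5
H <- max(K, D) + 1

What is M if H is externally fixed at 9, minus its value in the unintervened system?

The intervention breaks the incoming arrows to H: H <- max(K, D) + 1 no longer applies, and H = 9.
M = |D - H|  [with D=6, H=9]  = 3
Without intervention: H = max(K, D) + 1  [with K=5, D=6]  = 7; M = |D - H|  [with D=6, H=7]  = 1.
Change = 3 − 1 = 2.

2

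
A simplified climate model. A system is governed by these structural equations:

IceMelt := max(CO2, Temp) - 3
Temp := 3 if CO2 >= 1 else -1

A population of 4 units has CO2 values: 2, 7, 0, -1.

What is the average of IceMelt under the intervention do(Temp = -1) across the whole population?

-1

The intervention sets Temp=-1 in all 4 units regardless of CO2. Recomputing IceMelt per unit gives -1, 4, -3, -4; average -1.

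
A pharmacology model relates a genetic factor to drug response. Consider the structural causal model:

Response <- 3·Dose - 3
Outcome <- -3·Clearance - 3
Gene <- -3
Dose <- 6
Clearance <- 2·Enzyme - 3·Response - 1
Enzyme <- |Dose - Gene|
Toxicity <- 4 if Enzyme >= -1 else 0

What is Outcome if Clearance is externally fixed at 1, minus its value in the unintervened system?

-87

Intervening sets Clearance = 1 and removes its equation (Clearance <- 2·Enzyme - 3·Response - 1).
Outcome = -3·Clearance - 3  [with Clearance=1]  = -6
Without intervention: Enzyme = |Dose - Gene|  [with Dose=6, Gene=-3]  = 9; Response = 3·Dose - 3  [with Dose=6]  = 15; Clearance = 2·Enzyme - 3·Response - 1  [with Enzyme=9, Response=15]  = -28; Outcome = -3·Clearance - 3  [with Clearance=-28]  = 81.
Change = -6 − 81 = -87.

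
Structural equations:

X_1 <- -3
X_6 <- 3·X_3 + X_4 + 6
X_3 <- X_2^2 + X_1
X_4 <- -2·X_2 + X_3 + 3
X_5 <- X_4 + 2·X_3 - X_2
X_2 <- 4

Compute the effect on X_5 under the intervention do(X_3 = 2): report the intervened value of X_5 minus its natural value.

do(X_3=2) replaces the equation X_3 <- X_2^2 + X_1 with the constant X_3 = 2.
X_4 = -2·X_2 + X_3 + 3  [with X_2=4, X_3=2]  = -3
X_5 = X_4 + 2·X_3 - X_2  [with X_4=-3, X_3=2, X_2=4]  = -3
Without intervention: X_3 = X_2^2 + X_1  [with X_2=4, X_1=-3]  = 13; X_4 = -2·X_2 + X_3 + 3  [with X_2=4, X_3=13]  = 8; X_5 = X_4 + 2·X_3 - X_2  [with X_4=8, X_3=13, X_2=4]  = 30.
Change = -3 − 30 = -33.

-33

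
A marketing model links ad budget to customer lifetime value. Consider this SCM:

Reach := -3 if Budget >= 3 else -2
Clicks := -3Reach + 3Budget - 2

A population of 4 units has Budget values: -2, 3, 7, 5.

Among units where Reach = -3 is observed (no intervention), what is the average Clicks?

22

Observing Reach=-3 restricts to units where Reach's equation naturally yields -3: Budget ∈ {3, 7, 5}. In that subpopulation Clicks = 16, 28, 22, mean 22.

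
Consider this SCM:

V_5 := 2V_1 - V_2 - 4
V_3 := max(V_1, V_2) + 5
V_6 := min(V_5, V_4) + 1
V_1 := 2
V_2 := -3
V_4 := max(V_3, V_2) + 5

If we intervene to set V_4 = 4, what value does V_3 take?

Under do(V_4=4), the mechanism V_4 := max(V_3, V_2) + 5 is discarded; V_4 is fixed at 4.
Since V_3 is not a descendant of the intervened variable, it is unaffected.
V_3 = max(V_1, V_2) + 5  [with V_1=2, V_2=-3]  = 7

7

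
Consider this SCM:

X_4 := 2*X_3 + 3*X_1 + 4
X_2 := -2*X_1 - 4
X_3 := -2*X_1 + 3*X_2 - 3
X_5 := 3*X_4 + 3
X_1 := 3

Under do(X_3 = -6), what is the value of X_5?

6

do(X_3=-6) replaces the equation X_3 := -2*X_1 + 3*X_2 - 3 with the constant X_3 = -6.
X_4 = 2*X_3 + 3*X_1 + 4  [with X_3=-6, X_1=3]  = 1
X_5 = 3*X_4 + 3  [with X_4=1]  = 6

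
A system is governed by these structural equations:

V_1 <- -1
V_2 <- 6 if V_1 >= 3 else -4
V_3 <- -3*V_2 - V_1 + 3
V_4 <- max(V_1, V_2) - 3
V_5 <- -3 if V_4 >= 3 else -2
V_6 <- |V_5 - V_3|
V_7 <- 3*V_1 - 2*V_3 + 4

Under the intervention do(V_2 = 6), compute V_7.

29

Under do(V_2=6), the mechanism V_2 <- 6 if V_1 >= 3 else -4 is discarded; V_2 is fixed at 6.
V_3 = -3*V_2 - V_1 + 3  [with V_2=6, V_1=-1]  = -14
V_7 = 3*V_1 - 2*V_3 + 4  [with V_1=-1, V_3=-14]  = 29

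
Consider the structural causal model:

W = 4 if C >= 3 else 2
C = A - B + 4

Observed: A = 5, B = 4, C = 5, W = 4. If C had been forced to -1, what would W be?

2

The intervention breaks the incoming arrows to C: C = A - B + 4 no longer applies, and C = -1.
W = 4 if C >= 3 else 2  [with C=-1]  = 2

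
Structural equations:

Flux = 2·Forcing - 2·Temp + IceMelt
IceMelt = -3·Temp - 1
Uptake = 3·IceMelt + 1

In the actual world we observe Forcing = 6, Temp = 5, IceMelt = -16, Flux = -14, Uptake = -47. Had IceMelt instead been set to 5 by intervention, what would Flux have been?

7

The intervention breaks the incoming arrows to IceMelt: IceMelt = -3·Temp - 1 no longer applies, and IceMelt = 5.
Flux = 2·Forcing - 2·Temp + IceMelt  [with Forcing=6, Temp=5, IceMelt=5]  = 7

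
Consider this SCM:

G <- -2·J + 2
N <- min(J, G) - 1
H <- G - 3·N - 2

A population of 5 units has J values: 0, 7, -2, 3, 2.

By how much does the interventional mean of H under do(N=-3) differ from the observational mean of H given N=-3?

-4

Under do(N=-3), N's equation is replaced by N=-3 for every unit. Per-unit H: 9, -5, 13, 3, 5. Mean = 5.
E[H|N=-3] averages over only the 2 units with N=-3 (J = -2, 2): H = 13, 5, mean 9.
Difference = 5 − 9 = -4.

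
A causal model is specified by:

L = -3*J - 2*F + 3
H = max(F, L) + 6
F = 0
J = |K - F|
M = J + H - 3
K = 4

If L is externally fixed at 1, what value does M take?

Under do(L=1), the mechanism L = -3*J - 2*F + 3 is discarded; L is fixed at 1.
J = |K - F|  [with K=4, F=0]  = 4
H = max(F, L) + 6  [with F=0, L=1]  = 7
M = J + H - 3  [with J=4, H=7]  = 8

8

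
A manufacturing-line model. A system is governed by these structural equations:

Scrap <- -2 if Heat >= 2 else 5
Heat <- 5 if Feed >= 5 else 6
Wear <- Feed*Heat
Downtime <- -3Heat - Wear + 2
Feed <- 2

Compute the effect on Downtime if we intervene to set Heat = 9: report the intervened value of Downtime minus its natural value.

-15

do(Heat=9) replaces the equation Heat <- 5 if Feed >= 5 else 6 with the constant Heat = 9.
Wear = Feed*Heat  [with Feed=2, Heat=9]  = 18
Downtime = -3Heat - Wear + 2  [with Heat=9, Wear=18]  = -43
Without intervention: Heat = 5 if Feed >= 5 else 6  [with Feed=2]  = 6; Wear = Feed*Heat  [with Feed=2, Heat=6]  = 12; Downtime = -3Heat - Wear + 2  [with Heat=6, Wear=12]  = -28.
Change = -43 − (-28) = -15.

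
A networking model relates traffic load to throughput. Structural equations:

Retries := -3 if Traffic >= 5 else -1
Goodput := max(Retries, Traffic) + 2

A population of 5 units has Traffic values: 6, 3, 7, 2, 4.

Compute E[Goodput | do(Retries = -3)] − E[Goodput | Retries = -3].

Every unit gets Retries=-3 under the intervention. Goodput values become 8, 5, 9, 4, 6; E[Goodput|do(Retries=-3)] = 6.4.
Conditioning on Retries=-3 selects the 2 unit(s) with Traffic ∈ {6, 7}. Their Goodput values: 8, 9. Mean = 8.5.
Difference = 6.4 − 8.5 = -2.1.

-2.1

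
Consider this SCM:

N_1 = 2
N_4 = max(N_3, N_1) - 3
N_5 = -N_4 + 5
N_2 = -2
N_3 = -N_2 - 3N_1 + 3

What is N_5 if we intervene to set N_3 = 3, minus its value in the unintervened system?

-1

do(N_3=3) replaces the equation N_3 = -N_2 - 3N_1 + 3 with the constant N_3 = 3.
N_4 = max(N_3, N_1) - 3  [with N_3=3, N_1=2]  = 0
N_5 = -N_4 + 5  [with N_4=0]  = 5
Without intervention: N_3 = -N_2 - 3N_1 + 3  [with N_2=-2, N_1=2]  = -1; N_4 = max(N_3, N_1) - 3  [with N_3=-1, N_1=2]  = -1; N_5 = -N_4 + 5  [with N_4=-1]  = 6.
Change = 5 − 6 = -1.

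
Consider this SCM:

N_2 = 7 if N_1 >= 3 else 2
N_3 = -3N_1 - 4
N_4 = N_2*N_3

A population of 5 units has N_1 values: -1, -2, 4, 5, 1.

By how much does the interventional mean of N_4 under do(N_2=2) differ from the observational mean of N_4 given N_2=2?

do(N_2=2) breaks N_2's dependence on N_1. With N_2=2 fixed, N_4 across the units is -2, 4, -32, -38, -14, mean -16.4.
E[N_4|N_2=2] averages over only the 3 units with N_2=2 (N_1 = -1, -2, 1): N_4 = -2, 4, -14, mean -4.
Difference = -16.4 − (-4) = -12.4.

-12.4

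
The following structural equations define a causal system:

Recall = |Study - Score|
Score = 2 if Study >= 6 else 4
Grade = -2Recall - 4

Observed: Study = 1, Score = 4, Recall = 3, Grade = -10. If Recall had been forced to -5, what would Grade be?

6

The intervention breaks the incoming arrows to Recall: Recall = |Study - Score| no longer applies, and Recall = -5.
Grade = -2Recall - 4  [with Recall=-5]  = 6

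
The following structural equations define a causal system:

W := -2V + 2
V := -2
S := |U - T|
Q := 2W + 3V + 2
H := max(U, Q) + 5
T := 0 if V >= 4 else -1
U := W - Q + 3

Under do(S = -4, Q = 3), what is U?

6

The joint intervention fixes S = -4, Q = 3, removing each variable's own equation.
W = -2V + 2  [with V=-2]  = 6
U = W - Q + 3  [with W=6, Q=3]  = 6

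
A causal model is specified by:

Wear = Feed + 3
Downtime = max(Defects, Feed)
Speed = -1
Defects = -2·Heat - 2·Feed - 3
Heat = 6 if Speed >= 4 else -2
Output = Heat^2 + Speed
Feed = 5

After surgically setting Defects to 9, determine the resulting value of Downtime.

9

Under do(Defects=9), the mechanism Defects = -2·Heat - 2·Feed - 3 is discarded; Defects is fixed at 9.
Downtime = max(Defects, Feed)  [with Defects=9, Feed=5]  = 9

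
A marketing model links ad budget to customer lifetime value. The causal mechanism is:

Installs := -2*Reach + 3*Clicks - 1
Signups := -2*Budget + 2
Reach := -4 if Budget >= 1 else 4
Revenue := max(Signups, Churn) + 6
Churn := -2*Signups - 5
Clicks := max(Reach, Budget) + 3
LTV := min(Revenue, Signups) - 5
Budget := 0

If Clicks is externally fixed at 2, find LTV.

The intervention breaks the incoming arrows to Clicks: Clicks := max(Reach, Budget) + 3 no longer applies, and Clicks = 2.
Since LTV is not a descendant of the intervened variable, it is unaffected.
Signups = -2*Budget + 2  [with Budget=0]  = 2
Churn = -2*Signups - 5  [with Signups=2]  = -9
Revenue = max(Signups, Churn) + 6  [with Signups=2, Churn=-9]  = 8
LTV = min(Revenue, Signups) - 5  [with Revenue=8, Signups=2]  = -3

-3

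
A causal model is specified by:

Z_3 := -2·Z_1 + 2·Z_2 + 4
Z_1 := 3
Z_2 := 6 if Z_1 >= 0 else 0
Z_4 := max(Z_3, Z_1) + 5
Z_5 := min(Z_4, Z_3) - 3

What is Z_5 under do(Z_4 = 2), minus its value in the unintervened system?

Intervening sets Z_4 = 2 and removes its equation (Z_4 := max(Z_3, Z_1) + 5).
Z_2 = 6 if Z_1 >= 0 else 0  [with Z_1=3]  = 6
Z_3 = -2·Z_1 + 2·Z_2 + 4  [with Z_1=3, Z_2=6]  = 10
Z_5 = min(Z_4, Z_3) - 3  [with Z_4=2, Z_3=10]  = -1
Without intervention: Z_2 = 6 if Z_1 >= 0 else 0  [with Z_1=3]  = 6; Z_3 = -2·Z_1 + 2·Z_2 + 4  [with Z_1=3, Z_2=6]  = 10; Z_4 = max(Z_3, Z_1) + 5  [with Z_3=10, Z_1=3]  = 15; Z_5 = min(Z_4, Z_3) - 3  [with Z_4=15, Z_3=10]  = 7.
Change = -1 − 7 = -8.

-8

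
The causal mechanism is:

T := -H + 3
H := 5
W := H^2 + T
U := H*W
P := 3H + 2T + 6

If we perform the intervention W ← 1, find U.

5

Intervening sets W = 1 and removes its equation (W := H^2 + T).
U = H*W  [with H=5, W=1]  = 5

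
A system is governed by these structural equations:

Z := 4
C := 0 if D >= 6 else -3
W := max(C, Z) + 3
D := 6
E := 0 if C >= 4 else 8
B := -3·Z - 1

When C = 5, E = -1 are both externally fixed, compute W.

Setting C = 5, E = -1 by intervention discards those variables' equations.
W = max(C, Z) + 3  [with C=5, Z=4]  = 8

8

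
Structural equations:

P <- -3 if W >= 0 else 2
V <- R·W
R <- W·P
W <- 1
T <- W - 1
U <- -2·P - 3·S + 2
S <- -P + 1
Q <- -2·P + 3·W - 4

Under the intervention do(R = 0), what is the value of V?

do(R=0) replaces the equation R <- W·P with the constant R = 0.
V = R·W  [with R=0, W=1]  = 0

0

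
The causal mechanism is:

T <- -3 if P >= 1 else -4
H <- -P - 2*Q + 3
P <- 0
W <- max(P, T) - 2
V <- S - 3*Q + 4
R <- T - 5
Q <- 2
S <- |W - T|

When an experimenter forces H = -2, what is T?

do(H=-2) replaces the equation H <- -P - 2*Q + 3 with the constant H = -2.
T is not downstream of the intervention, so its value is determined by the original equations.
T = -3 if P >= 1 else -4  [with P=0]  = -4

-4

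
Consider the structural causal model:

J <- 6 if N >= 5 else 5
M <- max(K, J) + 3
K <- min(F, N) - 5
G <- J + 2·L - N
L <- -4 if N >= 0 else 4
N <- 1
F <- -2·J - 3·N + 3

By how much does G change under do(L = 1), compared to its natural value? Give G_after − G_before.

do(L=1) replaces the equation L <- -4 if N >= 0 else 4 with the constant L = 1.
J = 6 if N >= 5 else 5  [with N=1]  = 5
G = J + 2·L - N  [with J=5, L=1, N=1]  = 6
Without intervention: J = 6 if N >= 5 else 5  [with N=1]  = 5; L = -4 if N >= 0 else 4  [with N=1]  = -4; G = J + 2·L - N  [with J=5, L=-4, N=1]  = -4.
Change = 6 − (-4) = 10.

10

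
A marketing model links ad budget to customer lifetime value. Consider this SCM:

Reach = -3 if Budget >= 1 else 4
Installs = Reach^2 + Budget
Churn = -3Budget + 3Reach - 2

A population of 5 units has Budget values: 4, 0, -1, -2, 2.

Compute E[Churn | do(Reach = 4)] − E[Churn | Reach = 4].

-4.8

do(Reach=4) breaks Reach's dependence on Budget. With Reach=4 fixed, Churn across the units is -2, 10, 13, 16, 4, mean 8.2.
Conditioning on Reach=4 selects the 3 unit(s) with Budget ∈ {0, -1, -2}. Their Churn values: 10, 13, 16. Mean = 13.
Difference = 8.2 − 13 = -4.8.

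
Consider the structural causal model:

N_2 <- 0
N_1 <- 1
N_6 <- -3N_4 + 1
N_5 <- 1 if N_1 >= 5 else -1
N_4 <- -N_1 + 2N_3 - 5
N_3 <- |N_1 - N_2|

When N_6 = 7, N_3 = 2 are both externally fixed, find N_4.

-2

Under do(N_6 = 7, N_3 = 2), each intervened variable's structural equation is replaced by its fixed value.
N_4 = -N_1 + 2N_3 - 5  [with N_1=1, N_3=2]  = -2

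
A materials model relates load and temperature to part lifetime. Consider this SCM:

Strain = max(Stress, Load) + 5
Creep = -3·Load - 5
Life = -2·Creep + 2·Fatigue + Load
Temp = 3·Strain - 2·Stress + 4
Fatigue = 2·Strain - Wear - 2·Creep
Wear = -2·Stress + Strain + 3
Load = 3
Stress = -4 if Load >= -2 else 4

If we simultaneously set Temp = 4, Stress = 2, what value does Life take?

The joint intervention fixes Temp = 4, Stress = 2, removing each variable's own equation.
Strain = max(Stress, Load) + 5  [with Stress=2, Load=3]  = 8
Creep = -3·Load - 5  [with Load=3]  = -14
Wear = -2·Stress + Strain + 3  [with Stress=2, Strain=8]  = 7
Fatigue = 2·Strain - Wear - 2·Creep  [with Strain=8, Wear=7, Creep=-14]  = 37
Life = -2·Creep + 2·Fatigue + Load  [with Creep=-14, Fatigue=37, Load=3]  = 105

105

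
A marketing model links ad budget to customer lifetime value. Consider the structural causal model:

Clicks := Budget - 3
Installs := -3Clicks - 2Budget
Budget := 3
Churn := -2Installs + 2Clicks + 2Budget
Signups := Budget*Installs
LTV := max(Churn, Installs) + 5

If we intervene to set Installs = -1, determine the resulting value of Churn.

do(Installs=-1) replaces the equation Installs := -3Clicks - 2Budget with the constant Installs = -1.
Clicks = Budget - 3  [with Budget=3]  = 0
Churn = -2Installs + 2Clicks + 2Budget  [with Installs=-1, Clicks=0, Budget=3]  = 8

8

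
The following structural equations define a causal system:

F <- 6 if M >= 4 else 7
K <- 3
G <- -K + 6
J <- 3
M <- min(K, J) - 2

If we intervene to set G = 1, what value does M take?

do(G=1) replaces the equation G <- -K + 6 with the constant G = 1.
M is not downstream of the intervention, so its value is determined by the original equations.
M = min(K, J) - 2  [with K=3, J=3]  = 1

1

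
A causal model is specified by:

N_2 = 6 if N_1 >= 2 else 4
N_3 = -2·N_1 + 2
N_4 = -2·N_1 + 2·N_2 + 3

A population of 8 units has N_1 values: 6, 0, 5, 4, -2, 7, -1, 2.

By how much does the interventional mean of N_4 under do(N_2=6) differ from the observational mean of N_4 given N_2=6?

4.35

do(N_2=6) breaks N_2's dependence on N_1. With N_2=6 fixed, N_4 across the units is 3, 15, 5, 7, 19, 1, 17, 11, mean 9.75.
E[N_4|N_2=6] averages over only the 5 units with N_2=6 (N_1 = 6, 5, 4, 7, 2): N_4 = 3, 5, 7, 1, 11, mean 5.4.
Difference = 9.75 − 5.4 = 4.35.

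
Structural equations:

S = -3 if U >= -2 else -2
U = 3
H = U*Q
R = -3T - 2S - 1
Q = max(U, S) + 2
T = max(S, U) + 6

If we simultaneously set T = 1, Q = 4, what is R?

2

The joint intervention fixes T = 1, Q = 4, removing each variable's own equation.
S = -3 if U >= -2 else -2  [with U=3]  = -3
R = -3T - 2S - 1  [with T=1, S=-3]  = 2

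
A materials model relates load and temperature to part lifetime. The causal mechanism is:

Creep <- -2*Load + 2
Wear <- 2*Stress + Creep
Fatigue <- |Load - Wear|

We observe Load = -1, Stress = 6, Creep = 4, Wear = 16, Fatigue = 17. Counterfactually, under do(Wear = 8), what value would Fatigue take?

9

Intervening sets Wear = 8 and removes its equation (Wear <- 2*Stress + Creep).
Fatigue = |Load - Wear|  [with Load=-1, Wear=8]  = 9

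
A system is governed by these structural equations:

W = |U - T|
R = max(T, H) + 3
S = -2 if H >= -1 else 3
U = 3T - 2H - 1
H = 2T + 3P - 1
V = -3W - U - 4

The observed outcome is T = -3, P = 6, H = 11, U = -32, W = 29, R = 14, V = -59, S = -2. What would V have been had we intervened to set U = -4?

The intervention breaks the incoming arrows to U: U = 3T - 2H - 1 no longer applies, and U = -4.
W = |U - T|  [with U=-4, T=-3]  = 1
V = -3W - U - 4  [with W=1, U=-4]  = -3

-3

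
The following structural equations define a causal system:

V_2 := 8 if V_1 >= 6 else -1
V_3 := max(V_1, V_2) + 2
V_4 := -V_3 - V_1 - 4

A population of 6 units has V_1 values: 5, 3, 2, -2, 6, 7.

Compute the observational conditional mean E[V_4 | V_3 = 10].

-20.5

E[V_4|V_3=10] averages over only the 2 units with V_3=10 (V_1 = 6, 7): V_4 = -20, -21, mean -20.5.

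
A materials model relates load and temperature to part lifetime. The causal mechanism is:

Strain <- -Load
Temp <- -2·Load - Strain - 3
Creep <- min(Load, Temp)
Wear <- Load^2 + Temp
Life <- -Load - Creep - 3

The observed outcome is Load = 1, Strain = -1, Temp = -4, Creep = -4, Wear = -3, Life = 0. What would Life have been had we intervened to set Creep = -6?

2

Under do(Creep=-6), the mechanism Creep <- min(Load, Temp) is discarded; Creep is fixed at -6.
Life = -Load - Creep - 3  [with Load=1, Creep=-6]  = 2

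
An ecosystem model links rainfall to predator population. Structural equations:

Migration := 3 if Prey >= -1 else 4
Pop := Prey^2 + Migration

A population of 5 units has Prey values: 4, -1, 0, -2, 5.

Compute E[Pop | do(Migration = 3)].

Under do(Migration=3), Migration's equation is replaced by Migration=3 for every unit. Per-unit Pop: 19, 4, 3, 7, 28. Mean = 12.2.

12.2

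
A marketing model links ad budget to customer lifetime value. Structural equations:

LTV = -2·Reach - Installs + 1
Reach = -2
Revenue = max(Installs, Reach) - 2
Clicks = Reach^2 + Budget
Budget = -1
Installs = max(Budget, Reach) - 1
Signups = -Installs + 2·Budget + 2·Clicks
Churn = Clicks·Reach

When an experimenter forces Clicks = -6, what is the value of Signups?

do(Clicks=-6) replaces the equation Clicks = Reach^2 + Budget with the constant Clicks = -6.
Installs = max(Budget, Reach) - 1  [with Budget=-1, Reach=-2]  = -2
Signups = -Installs + 2·Budget + 2·Clicks  [with Installs=-2, Budget=-1, Clicks=-6]  = -12

-12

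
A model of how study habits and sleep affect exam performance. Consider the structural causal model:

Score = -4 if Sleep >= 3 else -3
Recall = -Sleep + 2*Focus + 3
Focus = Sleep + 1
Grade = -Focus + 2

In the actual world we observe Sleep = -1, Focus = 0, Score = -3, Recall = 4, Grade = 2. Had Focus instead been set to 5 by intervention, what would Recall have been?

14

Under do(Focus=5), the mechanism Focus = Sleep + 1 is discarded; Focus is fixed at 5.
Recall = -Sleep + 2*Focus + 3  [with Sleep=-1, Focus=5]  = 14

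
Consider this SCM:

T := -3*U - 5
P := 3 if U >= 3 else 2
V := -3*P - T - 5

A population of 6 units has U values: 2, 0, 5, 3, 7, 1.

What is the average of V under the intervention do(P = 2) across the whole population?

Under do(P=2), P's equation is replaced by P=2 for every unit. Per-unit V: 0, -6, 9, 3, 15, -3. Mean = 3.

3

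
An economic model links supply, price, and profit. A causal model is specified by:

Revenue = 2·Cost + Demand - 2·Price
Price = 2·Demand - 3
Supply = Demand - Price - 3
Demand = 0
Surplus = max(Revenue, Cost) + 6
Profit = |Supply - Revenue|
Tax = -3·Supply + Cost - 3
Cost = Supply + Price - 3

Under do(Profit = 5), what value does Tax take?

Intervening sets Profit = 5 and removes its equation (Profit = |Supply - Revenue|).
Since Tax is not a descendant of the intervened variable, it is unaffected.
Price = 2·Demand - 3  [with Demand=0]  = -3
Supply = Demand - Price - 3  [with Demand=0, Price=-3]  = 0
Cost = Supply + Price - 3  [with Supply=0, Price=-3]  = -6
Tax = -3·Supply + Cost - 3  [with Supply=0, Cost=-6]  = -9

-9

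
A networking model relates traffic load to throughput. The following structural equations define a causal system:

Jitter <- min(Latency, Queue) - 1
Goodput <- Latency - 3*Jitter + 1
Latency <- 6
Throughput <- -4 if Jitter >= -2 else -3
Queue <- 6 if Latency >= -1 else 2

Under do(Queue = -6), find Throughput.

Under do(Queue=-6), the mechanism Queue <- 6 if Latency >= -1 else 2 is discarded; Queue is fixed at -6.
Jitter = min(Latency, Queue) - 1  [with Latency=6, Queue=-6]  = -7
Throughput = -4 if Jitter >= -2 else -3  [with Jitter=-7]  = -3

-3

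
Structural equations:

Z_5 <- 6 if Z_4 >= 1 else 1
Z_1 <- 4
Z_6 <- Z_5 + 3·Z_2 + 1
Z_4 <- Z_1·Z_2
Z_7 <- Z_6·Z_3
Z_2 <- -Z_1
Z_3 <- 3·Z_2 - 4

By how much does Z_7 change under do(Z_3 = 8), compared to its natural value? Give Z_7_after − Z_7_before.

-240

The intervention breaks the incoming arrows to Z_3: Z_3 <- 3·Z_2 - 4 no longer applies, and Z_3 = 8.
Z_2 = -Z_1  [with Z_1=4]  = -4
Z_4 = Z_1·Z_2  [with Z_1=4, Z_2=-4]  = -16
Z_5 = 6 if Z_4 >= 1 else 1  [with Z_4=-16]  = 1
Z_6 = Z_5 + 3·Z_2 + 1  [with Z_5=1, Z_2=-4]  = -10
Z_7 = Z_6·Z_3  [with Z_6=-10, Z_3=8]  = -80
Without intervention: Z_2 = -Z_1  [with Z_1=4]  = -4; Z_3 = 3·Z_2 - 4  [with Z_2=-4]  = -16; Z_4 = Z_1·Z_2  [with Z_1=4, Z_2=-4]  = -16; Z_5 = 6 if Z_4 >= 1 else 1  [with Z_4=-16]  = 1; Z_6 = Z_5 + 3·Z_2 + 1  [with Z_5=1, Z_2=-4]  = -10; Z_7 = Z_6·Z_3  [with Z_6=-10, Z_3=-16]  = 160.
Change = -80 − 160 = -240.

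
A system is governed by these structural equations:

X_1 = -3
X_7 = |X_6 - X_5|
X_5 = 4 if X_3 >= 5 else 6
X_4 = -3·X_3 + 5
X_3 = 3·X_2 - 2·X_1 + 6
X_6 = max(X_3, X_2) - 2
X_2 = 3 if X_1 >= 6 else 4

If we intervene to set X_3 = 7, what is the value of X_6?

5

The intervention breaks the incoming arrows to X_3: X_3 = 3·X_2 - 2·X_1 + 6 no longer applies, and X_3 = 7.
X_2 = 3 if X_1 >= 6 else 4  [with X_1=-3]  = 4
X_6 = max(X_3, X_2) - 2  [with X_3=7, X_2=4]  = 5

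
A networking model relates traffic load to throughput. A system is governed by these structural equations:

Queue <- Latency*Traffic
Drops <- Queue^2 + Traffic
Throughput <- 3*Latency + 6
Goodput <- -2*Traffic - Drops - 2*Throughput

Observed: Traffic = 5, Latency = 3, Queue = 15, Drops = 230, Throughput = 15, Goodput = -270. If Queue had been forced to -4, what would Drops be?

The intervention breaks the incoming arrows to Queue: Queue <- Latency*Traffic no longer applies, and Queue = -4.
Drops = Queue^2 + Traffic  [with Queue=-4, Traffic=5]  = 21

21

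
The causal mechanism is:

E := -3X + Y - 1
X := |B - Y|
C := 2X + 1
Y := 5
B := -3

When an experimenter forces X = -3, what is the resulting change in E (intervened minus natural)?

33

The intervention breaks the incoming arrows to X: X := |B - Y| no longer applies, and X = -3.
E = -3X + Y - 1  [with X=-3, Y=5]  = 13
Without intervention: X = |B - Y|  [with B=-3, Y=5]  = 8; E = -3X + Y - 1  [with X=8, Y=5]  = -20.
Change = 13 − (-20) = 33.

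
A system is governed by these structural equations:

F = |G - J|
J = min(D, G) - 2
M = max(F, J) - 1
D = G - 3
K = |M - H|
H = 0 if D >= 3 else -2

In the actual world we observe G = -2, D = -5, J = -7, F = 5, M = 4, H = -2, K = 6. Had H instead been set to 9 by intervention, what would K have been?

Intervening sets H = 9 and removes its equation (H = 0 if D >= 3 else -2).
D = G - 3  [with G=-2]  = -5
J = min(D, G) - 2  [with D=-5, G=-2]  = -7
F = |G - J|  [with G=-2, J=-7]  = 5
M = max(F, J) - 1  [with F=5, J=-7]  = 4
K = |M - H|  [with M=4, H=9]  = 5

5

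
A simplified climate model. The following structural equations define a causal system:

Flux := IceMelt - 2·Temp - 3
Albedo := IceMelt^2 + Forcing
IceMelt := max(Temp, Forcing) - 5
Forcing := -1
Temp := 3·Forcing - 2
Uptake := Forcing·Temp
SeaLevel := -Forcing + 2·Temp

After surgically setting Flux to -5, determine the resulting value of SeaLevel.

do(Flux=-5) replaces the equation Flux := IceMelt - 2·Temp - 3 with the constant Flux = -5.
Since SeaLevel is not a descendant of the intervened variable, it is unaffected.
Temp = 3·Forcing - 2  [with Forcing=-1]  = -5
SeaLevel = -Forcing + 2·Temp  [with Forcing=-1, Temp=-5]  = -9

-9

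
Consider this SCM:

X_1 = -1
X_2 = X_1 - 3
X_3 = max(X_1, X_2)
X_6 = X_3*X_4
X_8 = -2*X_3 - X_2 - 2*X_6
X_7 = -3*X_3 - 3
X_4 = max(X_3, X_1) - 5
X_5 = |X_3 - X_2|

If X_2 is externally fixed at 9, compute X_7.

Under do(X_2=9), the mechanism X_2 = X_1 - 3 is discarded; X_2 is fixed at 9.
X_3 = max(X_1, X_2)  [with X_1=-1, X_2=9]  = 9
X_7 = -3*X_3 - 3  [with X_3=9]  = -30

-30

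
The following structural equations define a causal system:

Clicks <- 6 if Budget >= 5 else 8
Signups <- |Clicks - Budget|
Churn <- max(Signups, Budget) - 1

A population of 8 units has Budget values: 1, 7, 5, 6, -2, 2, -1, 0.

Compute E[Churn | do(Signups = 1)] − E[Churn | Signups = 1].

do(Signups=1) breaks Signups's dependence on Budget. With Signups=1 fixed, Churn across the units is 0, 6, 4, 5, 0, 1, 0, 0, mean 2.
Conditioning on Signups=1 selects the 2 unit(s) with Budget ∈ {7, 5}. Their Churn values: 6, 4. Mean = 5.
Difference = 2 − 5 = -3.

-3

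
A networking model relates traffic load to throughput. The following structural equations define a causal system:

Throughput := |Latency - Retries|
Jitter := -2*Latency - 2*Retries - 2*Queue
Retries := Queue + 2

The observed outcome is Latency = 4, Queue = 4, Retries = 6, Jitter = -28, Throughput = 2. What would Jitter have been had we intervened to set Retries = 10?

-36

The intervention breaks the incoming arrows to Retries: Retries := Queue + 2 no longer applies, and Retries = 10.
Jitter = -2*Latency - 2*Retries - 2*Queue  [with Latency=4, Retries=10, Queue=4]  = -36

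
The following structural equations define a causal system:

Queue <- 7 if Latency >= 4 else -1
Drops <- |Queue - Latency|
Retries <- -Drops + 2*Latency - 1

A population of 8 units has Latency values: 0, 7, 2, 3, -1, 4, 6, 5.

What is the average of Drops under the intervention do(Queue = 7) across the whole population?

3.75

The intervention sets Queue=7 in all 8 units regardless of Latency. Recomputing Drops per unit gives 7, 0, 5, 4, 8, 3, 1, 2; average 3.75.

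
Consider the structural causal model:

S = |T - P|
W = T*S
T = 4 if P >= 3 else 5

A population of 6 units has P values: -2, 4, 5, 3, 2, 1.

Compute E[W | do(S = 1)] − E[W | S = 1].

The intervention sets S=1 in all 6 units regardless of P. Recomputing W per unit gives 5, 4, 4, 4, 5, 5; average 4.5.
Observing S=1 restricts to units where S's equation naturally yields 1: P ∈ {5, 3}. In that subpopulation W = 4, 4, mean 4.
Difference = 4.5 − 4 = 0.5.

0.5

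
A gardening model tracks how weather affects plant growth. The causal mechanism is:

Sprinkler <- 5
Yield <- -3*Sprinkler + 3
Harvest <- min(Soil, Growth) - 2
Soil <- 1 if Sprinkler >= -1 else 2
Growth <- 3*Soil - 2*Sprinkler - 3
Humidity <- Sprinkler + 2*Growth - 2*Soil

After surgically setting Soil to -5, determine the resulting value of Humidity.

-41

Under do(Soil=-5), the mechanism Soil <- 1 if Sprinkler >= -1 else 2 is discarded; Soil is fixed at -5.
Growth = 3*Soil - 2*Sprinkler - 3  [with Soil=-5, Sprinkler=5]  = -28
Humidity = Sprinkler + 2*Growth - 2*Soil  [with Sprinkler=5, Growth=-28, Soil=-5]  = -41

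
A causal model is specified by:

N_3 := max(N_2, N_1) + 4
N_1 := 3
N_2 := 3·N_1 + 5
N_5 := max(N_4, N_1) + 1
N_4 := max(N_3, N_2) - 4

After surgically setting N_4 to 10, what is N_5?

11

Intervening sets N_4 = 10 and removes its equation (N_4 := max(N_3, N_2) - 4).
N_5 = max(N_4, N_1) + 1  [with N_4=10, N_1=3]  = 11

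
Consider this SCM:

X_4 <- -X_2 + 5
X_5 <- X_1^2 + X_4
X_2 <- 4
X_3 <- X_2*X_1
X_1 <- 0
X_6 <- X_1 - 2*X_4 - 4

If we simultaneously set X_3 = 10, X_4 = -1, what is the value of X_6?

-2

Setting X_3 = 10, X_4 = -1 by intervention discards those variables' equations.
X_6 = X_1 - 2*X_4 - 4  [with X_1=0, X_4=-1]  = -2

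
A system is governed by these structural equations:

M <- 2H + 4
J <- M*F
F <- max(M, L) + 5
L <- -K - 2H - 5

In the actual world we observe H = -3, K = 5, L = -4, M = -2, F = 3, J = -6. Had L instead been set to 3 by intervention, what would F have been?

do(L=3) replaces the equation L <- -K - 2H - 5 with the constant L = 3.
M = 2H + 4  [with H=-3]  = -2
F = max(M, L) + 5  [with M=-2, L=3]  = 8

8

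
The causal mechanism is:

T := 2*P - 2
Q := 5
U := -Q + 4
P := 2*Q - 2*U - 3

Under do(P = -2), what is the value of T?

The intervention breaks the incoming arrows to P: P := 2*Q - 2*U - 3 no longer applies, and P = -2.
T = 2*P - 2  [with P=-2]  = -6

-6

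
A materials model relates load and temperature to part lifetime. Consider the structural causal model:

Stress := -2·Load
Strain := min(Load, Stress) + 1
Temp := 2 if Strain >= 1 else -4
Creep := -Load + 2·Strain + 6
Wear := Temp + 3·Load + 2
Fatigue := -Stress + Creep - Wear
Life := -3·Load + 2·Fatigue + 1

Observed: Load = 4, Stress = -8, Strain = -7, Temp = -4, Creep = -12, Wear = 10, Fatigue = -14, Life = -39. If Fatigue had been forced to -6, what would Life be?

-23

do(Fatigue=-6) replaces the equation Fatigue := -Stress + Creep - Wear with the constant Fatigue = -6.
Life = -3·Load + 2·Fatigue + 1  [with Load=4, Fatigue=-6]  = -23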